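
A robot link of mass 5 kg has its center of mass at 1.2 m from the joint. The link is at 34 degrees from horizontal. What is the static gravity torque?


tau = m*g*L*cos(angle)
= 5 * 9.81 * 1.2 * cos(34 deg)
= 5 * 9.81 * 1.2 * 0.829
= 48.7972 Nm


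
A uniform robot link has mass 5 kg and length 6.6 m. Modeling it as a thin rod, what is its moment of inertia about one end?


I = (1/3) * m * L^2
= (1/3) * 5 * 6.6^2
= 0.333333 * 5 * 43.56
= 72.6 kg*m^2


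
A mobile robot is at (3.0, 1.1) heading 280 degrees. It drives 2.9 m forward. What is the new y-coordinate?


y_new = y0 + d*sin(theta)
= 1.1 + 2.9*sin(280)
= 1.1 + -2.8559
= -1.7559


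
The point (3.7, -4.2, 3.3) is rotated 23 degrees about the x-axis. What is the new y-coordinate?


Rotation about x-axis: y' = y*cos(theta) - z*sin(theta)
= -4.2 * 0.9205 - 3.3 * 0.3907
= -5.1555


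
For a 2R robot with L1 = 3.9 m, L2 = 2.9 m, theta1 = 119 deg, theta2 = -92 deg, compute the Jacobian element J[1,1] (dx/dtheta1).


J[1,1] = -L1*sin(t1) - L2*sin(t1+t2)
= -3.9*sin(119) - 2.9*sin(27)
= -4.7276


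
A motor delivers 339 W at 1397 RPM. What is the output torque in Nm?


omega = 1397 * 2*pi/60 = 146.2935 rad/s
tau = P / omega = 339 / 146.2935
= 2.3173 Nm


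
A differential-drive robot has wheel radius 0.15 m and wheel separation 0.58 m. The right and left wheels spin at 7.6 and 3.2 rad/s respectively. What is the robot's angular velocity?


vR = r*wR = 0.15*7.6 = 1.14 m/s
vL = r*wL = 0.15*3.2 = 0.48 m/s
v = (vR+vL)/2 = 0.81 m/s
omega = (vR-vL)/L = 1.1379 rad/s
angular velocity = 1.1379 rad/s


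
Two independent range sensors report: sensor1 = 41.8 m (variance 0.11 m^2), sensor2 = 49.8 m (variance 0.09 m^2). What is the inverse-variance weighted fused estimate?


w1 = (1/var1) / (1/var1 + 1/var2)
   = 9.0909 / (9.0909 + 11.1111) = 0.45
w2 = 1 - w1 = 0.55
fused = w1*s1 + w2*s2 = 18.81 + 27.39
= 46.2 m


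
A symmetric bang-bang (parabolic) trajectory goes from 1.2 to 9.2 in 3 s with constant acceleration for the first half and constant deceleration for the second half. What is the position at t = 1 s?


Symmetric rest-to-rest: each phase covers (pf-p0)/2 in time T/2. 0.5*a*(T/2)^2 = (pf-p0)/2 => a = 4*(pf-p0)/T^2
a = 4*(9.2-1.2)/3^2 = 3.5556
t = 1 is in the acceleration phase (t <= T/2).
p = p0 + 0.5*a*t^2 = 1.2 + 0.5*3.5556*1^2
= 2.9778


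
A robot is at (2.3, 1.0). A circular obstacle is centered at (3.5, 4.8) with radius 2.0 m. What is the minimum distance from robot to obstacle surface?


center_dist = sqrt((2.3-3.5)^2 + (1.0-4.8)^2)
= sqrt(1.44 + 14.44)
= 3.985
min_dist = center_dist - radius = 3.985 - 2.0 = 1.985 m


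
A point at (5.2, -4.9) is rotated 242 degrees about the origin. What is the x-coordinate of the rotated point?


x' = x*cos(theta) - y*sin(theta)
cos(242 deg) = -0.4695, sin(242 deg) = -0.8829
x' = 5.2 * -0.4695 - -4.9 * -0.8829
= -2.4413 - 4.3264
= -6.7677


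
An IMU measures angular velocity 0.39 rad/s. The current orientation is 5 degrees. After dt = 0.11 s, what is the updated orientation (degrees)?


delta_theta = w * dt = 0.39 * 0.11 = 0.0429 rad
= 2.458 deg
theta_new = 5 + 2.458 = 7.458 deg


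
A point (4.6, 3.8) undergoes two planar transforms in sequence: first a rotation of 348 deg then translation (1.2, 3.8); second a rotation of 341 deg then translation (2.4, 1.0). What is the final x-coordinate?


After transform 1:
x1 = cos(348)*4.6 - sin(348)*3.8 + 1.2 = 6.4895
y1 = sin(348)*4.6 + cos(348)*3.8 + 3.8 = 6.5606
After transform 2:
x2 = cos(341)*6.4895 - sin(341)*6.5606 + 2.4
= 10.6719


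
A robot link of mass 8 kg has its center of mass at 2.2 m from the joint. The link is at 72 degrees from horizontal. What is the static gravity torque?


tau = m*g*L*cos(angle)
= 8 * 9.81 * 2.2 * cos(72 deg)
= 8 * 9.81 * 2.2 * 0.309
= 53.3536 Nm


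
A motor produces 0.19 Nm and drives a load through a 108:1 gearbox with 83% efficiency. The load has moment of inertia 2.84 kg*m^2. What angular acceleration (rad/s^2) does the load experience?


tau_out = tau_motor * N * eta
= 0.19 * 108 * 0.83 = 17.0316 Nm
alpha = tau_out / I = 17.0316 / 2.84
= 5.997 rad/s^2


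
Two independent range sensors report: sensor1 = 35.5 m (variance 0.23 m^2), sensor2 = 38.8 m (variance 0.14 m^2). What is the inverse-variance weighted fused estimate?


w1 = (1/var1) / (1/var1 + 1/var2)
   = 4.3478 / (4.3478 + 7.1429) = 0.3784
w2 = 1 - w1 = 0.6216
fused = w1*s1 + w2*s2 = 13.4324 + 24.1189
= 37.5514 m


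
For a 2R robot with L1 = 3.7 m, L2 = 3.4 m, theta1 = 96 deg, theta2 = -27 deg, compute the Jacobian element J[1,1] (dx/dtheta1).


J[1,1] = -L1*sin(t1) - L2*sin(t1+t2)
= -3.7*sin(96) - 3.4*sin(69)
= -6.8539


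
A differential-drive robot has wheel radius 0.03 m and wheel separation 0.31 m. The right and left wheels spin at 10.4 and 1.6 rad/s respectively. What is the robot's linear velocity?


vR = r*wR = 0.03*10.4 = 0.312 m/s
vL = r*wL = 0.03*1.6 = 0.048 m/s
v = (vR+vL)/2 = 0.18 m/s
omega = (vR-vL)/L = 0.8516 rad/s
linear velocity = 0.18 m/s


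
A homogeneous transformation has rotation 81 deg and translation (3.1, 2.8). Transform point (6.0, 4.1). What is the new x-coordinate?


x' = cos(theta)*px - sin(theta)*py + tx
= 0.1564*6.0 - 0.9877*4.1 + 3.1
= -0.0109


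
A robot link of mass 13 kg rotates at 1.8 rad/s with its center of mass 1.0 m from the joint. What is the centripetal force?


F = m * omega^2 * r
= 13 * 1.8^2 * 1.0
= 13 * 3.24 * 1.0
= 42.12 N


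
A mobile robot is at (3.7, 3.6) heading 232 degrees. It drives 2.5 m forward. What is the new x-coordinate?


x_new = x0 + d*cos(theta)
= 3.7 + 2.5*cos(232)
= 3.7 + -1.5392
= 2.1608


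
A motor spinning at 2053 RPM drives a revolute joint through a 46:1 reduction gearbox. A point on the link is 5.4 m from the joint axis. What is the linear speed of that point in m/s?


omega_motor = 2053 * 2*pi/60 = 214.9897 rad/s
omega_joint = omega_motor / 46 = 4.6737 rad/s
v = omega_joint * r = 4.6737 * 5.4
= 25.2379 m/s


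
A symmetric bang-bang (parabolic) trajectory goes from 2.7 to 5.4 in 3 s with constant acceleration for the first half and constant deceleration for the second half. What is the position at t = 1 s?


Symmetric rest-to-rest: each phase covers (pf-p0)/2 in time T/2. 0.5*a*(T/2)^2 = (pf-p0)/2 => a = 4*(pf-p0)/T^2
a = 4*(5.4-2.7)/3^2 = 1.2
t = 1 is in the acceleration phase (t <= T/2).
p = p0 + 0.5*a*t^2 = 2.7 + 0.5*1.2*1^2
= 3.3


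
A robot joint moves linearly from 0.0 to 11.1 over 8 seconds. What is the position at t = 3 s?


s = t/T = 3/8 = 0.375
p(t) = p0 + (pf-p0)*s
= 0.0 + (11.1 - 0.0) * 0.375
= 4.1625


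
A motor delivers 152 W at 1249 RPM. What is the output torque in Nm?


omega = 1249 * 2*pi/60 = 130.795 rad/s
tau = P / omega = 152 / 130.795
= 1.1621 Nm


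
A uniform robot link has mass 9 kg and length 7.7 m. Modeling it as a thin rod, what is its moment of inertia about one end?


I = (1/3) * m * L^2
= (1/3) * 9 * 7.7^2
= 0.333333 * 9 * 59.29
= 177.87 kg*m^2


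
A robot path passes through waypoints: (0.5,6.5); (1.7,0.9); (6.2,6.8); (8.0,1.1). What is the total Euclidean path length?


Segment lengths:
  seg1 = sqrt((1.2)^2 + (-5.6)^2) = 5.7271
  seg2 = sqrt((4.5)^2 + (5.9)^2) = 7.4202
  seg3 = sqrt((1.8)^2 + (-5.7)^2) = 5.9775
Total = 19.1248


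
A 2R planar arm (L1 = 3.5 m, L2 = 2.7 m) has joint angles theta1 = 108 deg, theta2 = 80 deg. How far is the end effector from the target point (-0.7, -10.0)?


End effector via forward kinematics:
x = L1*cos(t1) + L2*cos(t1+t2) = -3.7553
y = L1*sin(t1) + L2*sin(t1+t2) = 2.9529
Distance to target:
d = sqrt((-0.7 - -3.7553)^2 + (-10.0 - 2.9529)^2)
= sqrt(9.3348 + 167.7784)
= 13.3084 m


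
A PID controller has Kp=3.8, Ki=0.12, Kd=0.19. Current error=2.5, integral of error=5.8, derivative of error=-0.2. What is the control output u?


u = Kp*e + Ki*int(e) + Kd*de/dt
= 3.8*2.5 + 0.12*5.8 + 0.19*(-0.2)
= 9.5 + 0.696 + -0.038
= 10.158


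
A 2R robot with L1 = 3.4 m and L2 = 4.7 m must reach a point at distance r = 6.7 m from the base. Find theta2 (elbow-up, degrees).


cos(theta2) = (r^2 - L1^2 - L2^2) / (2*L1*L2)
cos(theta2) = (44.89 - 11.56 - 22.09) / 31.96
cos(theta2) = 0.35169
theta2 = 69.4093 degrees


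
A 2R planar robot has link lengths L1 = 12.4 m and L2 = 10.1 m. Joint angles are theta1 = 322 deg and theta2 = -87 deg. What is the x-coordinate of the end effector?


Convert angles to radians: theta1 = 5.62, theta2 = -1.5184
x = L1*cos(theta1) + L2*cos(theta1+theta2)
x = 9.7713 + -5.7931
x = 3.9782


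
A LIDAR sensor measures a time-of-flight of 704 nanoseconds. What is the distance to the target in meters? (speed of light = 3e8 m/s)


tof = 704 ns = 7.04e-07 s
dist = c * tof / 2
= 3e8 * 7.04e-07 / 2
= 105.6 m


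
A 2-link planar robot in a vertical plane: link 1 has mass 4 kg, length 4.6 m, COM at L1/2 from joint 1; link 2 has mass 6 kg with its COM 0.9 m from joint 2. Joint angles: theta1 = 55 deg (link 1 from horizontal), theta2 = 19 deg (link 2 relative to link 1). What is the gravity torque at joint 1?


Horizontal distance from joint 1 to link-1 COM:
  x_c1 = (L1/2)*cos(t1) = 2.3 * 0.5736 = 1.3192 m
Horizontal distance from joint 1 to link-2 COM:
  x_c2 = L1*cos(t1) + Lc2*cos(t1+t2)
       = 4.6*0.5736 + 0.9*0.2756 = 2.8865 m
tau1 = m1*g*x_c1 + m2*g*x_c2
     = 4*9.81*1.3192 + 6*9.81*2.8865
     = 51.7664 + 169.9009
     = 221.6673 Nm


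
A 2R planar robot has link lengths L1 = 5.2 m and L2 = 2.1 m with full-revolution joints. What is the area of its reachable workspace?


r_max = L1 + L2 = 7.3 m
r_min = |L1 - L2| = 3.1 m
Area = pi*(r_max^2 - r_min^2)
= pi*(53.29 - 9.61)
= pi * 43.68
= 137.2248 m^2


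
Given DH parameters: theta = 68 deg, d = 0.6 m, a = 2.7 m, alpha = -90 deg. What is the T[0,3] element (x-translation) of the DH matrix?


T[0,3] = a * cos(theta)
= 2.7 * cos(68 deg)
= 2.7 * 0.3746
= 1.0114


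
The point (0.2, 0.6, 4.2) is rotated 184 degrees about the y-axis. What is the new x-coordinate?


Rotation about y-axis: x' = x*cos(theta) + z*sin(theta)
= 0.2 * -0.9976 + 4.2 * -0.0698
= -0.4925


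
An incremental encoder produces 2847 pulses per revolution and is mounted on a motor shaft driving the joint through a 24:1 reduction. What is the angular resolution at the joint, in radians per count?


counts per rev = 2847
effective counts at joint = 2847 * 24 = 68328
resolution = 2*pi / 68328
= 9.1956e-05 rad/count


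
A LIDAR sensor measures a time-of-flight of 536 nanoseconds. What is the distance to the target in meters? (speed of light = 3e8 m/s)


tof = 536 ns = 5.36e-07 s
dist = c * tof / 2
= 3e8 * 5.36e-07 / 2
= 80.4 m


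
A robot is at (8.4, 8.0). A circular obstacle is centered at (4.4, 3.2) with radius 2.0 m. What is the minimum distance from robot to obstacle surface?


center_dist = sqrt((8.4-4.4)^2 + (8.0-3.2)^2)
= sqrt(16.0 + 23.04)
= 6.2482
min_dist = center_dist - radius = 6.2482 - 2.0 = 4.2482 m


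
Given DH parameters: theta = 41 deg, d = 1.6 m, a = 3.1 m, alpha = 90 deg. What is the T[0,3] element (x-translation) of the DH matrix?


T[0,3] = a * cos(theta)
= 3.1 * cos(41 deg)
= 3.1 * 0.7547
= 2.3396


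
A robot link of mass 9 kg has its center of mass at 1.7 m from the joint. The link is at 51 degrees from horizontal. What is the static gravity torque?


tau = m*g*L*cos(angle)
= 9 * 9.81 * 1.7 * cos(51 deg)
= 9 * 9.81 * 1.7 * 0.6293
= 94.4566 Nm


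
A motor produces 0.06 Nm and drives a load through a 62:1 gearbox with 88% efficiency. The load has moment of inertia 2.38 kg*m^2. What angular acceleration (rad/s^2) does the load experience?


tau_out = tau_motor * N * eta
= 0.06 * 62 * 0.88 = 3.2736 Nm
alpha = tau_out / I = 3.2736 / 2.38
= 1.3755 rad/s^2


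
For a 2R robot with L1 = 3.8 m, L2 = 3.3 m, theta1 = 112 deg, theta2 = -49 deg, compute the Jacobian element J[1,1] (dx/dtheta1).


J[1,1] = -L1*sin(t1) - L2*sin(t1+t2)
= -3.8*sin(112) - 3.3*sin(63)
= -6.4636


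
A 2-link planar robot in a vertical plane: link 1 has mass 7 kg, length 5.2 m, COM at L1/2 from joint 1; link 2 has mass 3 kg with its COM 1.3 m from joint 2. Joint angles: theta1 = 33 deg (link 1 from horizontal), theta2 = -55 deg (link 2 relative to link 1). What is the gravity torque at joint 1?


Horizontal distance from joint 1 to link-1 COM:
  x_c1 = (L1/2)*cos(t1) = 2.6 * 0.8387 = 2.1805 m
Horizontal distance from joint 1 to link-2 COM:
  x_c2 = L1*cos(t1) + Lc2*cos(t1+t2)
       = 5.2*0.8387 + 1.3*0.9272 = 5.5664 m
tau1 = m1*g*x_c1 + m2*g*x_c2
     = 7*9.81*2.1805 + 3*9.81*5.5664
     = 149.7379 + 163.8199
     = 313.5578 Nm


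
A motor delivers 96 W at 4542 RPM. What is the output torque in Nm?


omega = 4542 * 2*pi/60 = 475.6371 rad/s
tau = P / omega = 96 / 475.6371
= 0.2018 Nm


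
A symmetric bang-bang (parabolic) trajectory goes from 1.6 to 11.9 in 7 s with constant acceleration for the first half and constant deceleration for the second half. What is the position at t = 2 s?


Symmetric rest-to-rest: each phase covers (pf-p0)/2 in time T/2. 0.5*a*(T/2)^2 = (pf-p0)/2 => a = 4*(pf-p0)/T^2
a = 4*(11.9-1.6)/7^2 = 0.8408
t = 2 is in the acceleration phase (t <= T/2).
p = p0 + 0.5*a*t^2 = 1.6 + 0.5*0.8408*2^2
= 3.2816


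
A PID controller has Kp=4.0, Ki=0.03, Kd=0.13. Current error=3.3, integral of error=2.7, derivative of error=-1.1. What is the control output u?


u = Kp*e + Ki*int(e) + Kd*de/dt
= 4.0*3.3 + 0.03*2.7 + 0.13*(-1.1)
= 13.2 + 0.081 + -0.143
= 13.138


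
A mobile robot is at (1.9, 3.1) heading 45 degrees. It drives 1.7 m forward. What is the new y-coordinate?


y_new = y0 + d*sin(theta)
= 3.1 + 1.7*sin(45)
= 3.1 + 1.2021
= 4.3021


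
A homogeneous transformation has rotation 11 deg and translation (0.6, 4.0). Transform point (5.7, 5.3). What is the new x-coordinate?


x' = cos(theta)*px - sin(theta)*py + tx
= 0.9816*5.7 - 0.1908*5.3 + 0.6
= 5.184


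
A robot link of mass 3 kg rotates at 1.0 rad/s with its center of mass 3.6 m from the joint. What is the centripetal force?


F = m * omega^2 * r
= 3 * 1.0^2 * 3.6
= 3 * 1.0 * 3.6
= 10.8 N


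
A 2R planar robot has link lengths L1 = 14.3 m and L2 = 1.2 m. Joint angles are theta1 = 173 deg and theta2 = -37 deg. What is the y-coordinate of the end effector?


Convert angles to radians: theta1 = 3.0194, theta2 = -0.6458
y = L1*sin(theta1) + L2*sin(theta1+theta2)
y = 1.7427 + 0.8336
y = 2.5763


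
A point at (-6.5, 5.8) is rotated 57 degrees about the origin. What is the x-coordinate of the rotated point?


x' = x*cos(theta) - y*sin(theta)
cos(57 deg) = 0.5446, sin(57 deg) = 0.8387
x' = -6.5 * 0.5446 - 5.8 * 0.8387
= -3.5402 - 4.8643
= -8.4044


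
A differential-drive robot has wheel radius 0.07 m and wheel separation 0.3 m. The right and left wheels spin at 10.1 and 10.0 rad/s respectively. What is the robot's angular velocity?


vR = r*wR = 0.07*10.1 = 0.707 m/s
vL = r*wL = 0.07*10.0 = 0.7 m/s
v = (vR+vL)/2 = 0.7035 m/s
omega = (vR-vL)/L = 0.0233 rad/s
angular velocity = 0.0233 rad/s


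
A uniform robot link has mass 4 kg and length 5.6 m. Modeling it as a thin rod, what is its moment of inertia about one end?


I = (1/3) * m * L^2
= (1/3) * 4 * 5.6^2
= 0.333333 * 4 * 31.36
= 41.8133 kg*m^2


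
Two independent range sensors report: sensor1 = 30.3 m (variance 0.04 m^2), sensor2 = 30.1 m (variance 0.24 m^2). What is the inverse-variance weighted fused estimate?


w1 = (1/var1) / (1/var1 + 1/var2)
   = 25.0 / (25.0 + 4.1667) = 0.8571
w2 = 1 - w1 = 0.1429
fused = w1*s1 + w2*s2 = 25.9714 + 4.3
= 30.2714 m


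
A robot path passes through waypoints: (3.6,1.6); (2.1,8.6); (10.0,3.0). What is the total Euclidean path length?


Segment lengths:
  seg1 = sqrt((-1.5)^2 + (7.0)^2) = 7.1589
  seg2 = sqrt((7.9)^2 + (-5.6)^2) = 9.6835
Total = 16.8424


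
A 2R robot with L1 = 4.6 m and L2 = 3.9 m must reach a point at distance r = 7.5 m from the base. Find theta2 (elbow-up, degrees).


cos(theta2) = (r^2 - L1^2 - L2^2) / (2*L1*L2)
cos(theta2) = (56.25 - 21.16 - 15.21) / 35.88
cos(theta2) = 0.554069
theta2 = 56.3534 degrees


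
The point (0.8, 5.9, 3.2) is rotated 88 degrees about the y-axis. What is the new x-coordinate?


Rotation about y-axis: x' = x*cos(theta) + z*sin(theta)
= 0.8 * 0.0349 + 3.2 * 0.9994
= 3.226


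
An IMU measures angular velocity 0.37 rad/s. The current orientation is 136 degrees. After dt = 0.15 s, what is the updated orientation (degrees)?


delta_theta = w * dt = 0.37 * 0.15 = 0.0555 rad
= 3.1799 deg
theta_new = 136 + 3.1799 = 139.1799 deg


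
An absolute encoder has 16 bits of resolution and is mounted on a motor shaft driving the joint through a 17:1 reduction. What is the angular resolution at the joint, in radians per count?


counts = 2^16 = 65536
effective counts at joint = 65536 * 17 = 1114112
resolution = 2*pi / 1114112
= 5.6396e-06 rad/count


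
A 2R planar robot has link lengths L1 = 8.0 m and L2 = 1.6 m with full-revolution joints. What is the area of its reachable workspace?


r_max = L1 + L2 = 9.6 m
r_min = |L1 - L2| = 6.4 m
Area = pi*(r_max^2 - r_min^2)
= pi*(92.16 - 40.96)
= pi * 51.2
= 160.8495 m^2


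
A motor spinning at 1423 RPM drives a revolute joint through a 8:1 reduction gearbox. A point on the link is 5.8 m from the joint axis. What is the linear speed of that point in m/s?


omega_motor = 1423 * 2*pi/60 = 149.0162 rad/s
omega_joint = omega_motor / 8 = 18.627 rad/s
v = omega_joint * r = 18.627 * 5.8
= 108.0368 m/s


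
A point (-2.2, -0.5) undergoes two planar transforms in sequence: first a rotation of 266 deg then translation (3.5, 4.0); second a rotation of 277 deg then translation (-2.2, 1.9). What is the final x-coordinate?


After transform 1:
x1 = cos(266)*-2.2 - sin(266)*-0.5 + 3.5 = 3.1547
y1 = sin(266)*-2.2 + cos(266)*-0.5 + 4.0 = 6.2295
After transform 2:
x2 = cos(277)*3.1547 - sin(277)*6.2295 + -2.2
= 4.3675


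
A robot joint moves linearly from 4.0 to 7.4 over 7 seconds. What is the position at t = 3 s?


s = t/T = 3/7 = 0.4286
p(t) = p0 + (pf-p0)*s
= 4.0 + (7.4 - 4.0) * 0.4286
= 5.4571


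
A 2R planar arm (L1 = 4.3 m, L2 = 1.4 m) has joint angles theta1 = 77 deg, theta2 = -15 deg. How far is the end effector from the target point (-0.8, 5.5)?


End effector via forward kinematics:
x = L1*cos(t1) + L2*cos(t1+t2) = 1.6245
y = L1*sin(t1) + L2*sin(t1+t2) = 5.4259
Distance to target:
d = sqrt((-0.8 - 1.6245)^2 + (5.5 - 5.4259)^2)
= sqrt(5.8784 + 0.0055)
= 2.4257 m


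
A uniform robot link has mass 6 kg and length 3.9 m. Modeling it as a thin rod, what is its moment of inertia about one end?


I = (1/3) * m * L^2
= (1/3) * 6 * 3.9^2
= 0.333333 * 6 * 15.21
= 30.42 kg*m^2


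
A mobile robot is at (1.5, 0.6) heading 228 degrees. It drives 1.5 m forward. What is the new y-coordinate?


y_new = y0 + d*sin(theta)
= 0.6 + 1.5*sin(228)
= 0.6 + -1.1147
= -0.5147


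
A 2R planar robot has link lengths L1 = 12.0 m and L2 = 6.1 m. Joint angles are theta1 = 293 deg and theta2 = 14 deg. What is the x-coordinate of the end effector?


Convert angles to radians: theta1 = 5.1138, theta2 = 0.2443
x = L1*cos(theta1) + L2*cos(theta1+theta2)
x = 4.6888 + 3.6711
x = 8.3598


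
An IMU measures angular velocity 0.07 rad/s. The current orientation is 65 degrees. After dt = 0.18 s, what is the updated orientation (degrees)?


delta_theta = w * dt = 0.07 * 0.18 = 0.0126 rad
= 0.7219 deg
theta_new = 65 + 0.7219 = 65.7219 deg


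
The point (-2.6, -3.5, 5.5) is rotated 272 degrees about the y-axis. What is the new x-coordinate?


Rotation about y-axis: x' = x*cos(theta) + z*sin(theta)
= -2.6 * 0.0349 + 5.5 * -0.9994
= -5.5874


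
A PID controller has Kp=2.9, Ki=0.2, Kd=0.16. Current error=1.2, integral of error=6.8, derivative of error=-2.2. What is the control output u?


u = Kp*e + Ki*int(e) + Kd*de/dt
= 2.9*1.2 + 0.2*6.8 + 0.16*(-2.2)
= 3.48 + 1.36 + -0.352
= 4.488


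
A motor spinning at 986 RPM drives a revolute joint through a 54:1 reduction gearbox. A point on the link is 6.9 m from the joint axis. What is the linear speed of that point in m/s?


omega_motor = 986 * 2*pi/60 = 103.2537 rad/s
omega_joint = omega_motor / 54 = 1.9121 rad/s
v = omega_joint * r = 1.9121 * 6.9
= 13.1935 m/s


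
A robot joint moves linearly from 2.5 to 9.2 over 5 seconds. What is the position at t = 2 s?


s = t/T = 2/5 = 0.4
p(t) = p0 + (pf-p0)*s
= 2.5 + (9.2 - 2.5) * 0.4
= 5.18


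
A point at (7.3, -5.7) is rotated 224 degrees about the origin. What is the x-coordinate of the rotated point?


x' = x*cos(theta) - y*sin(theta)
cos(224 deg) = -0.7193, sin(224 deg) = -0.6947
x' = 7.3 * -0.7193 - -5.7 * -0.6947
= -5.2512 - 3.9596
= -9.2107


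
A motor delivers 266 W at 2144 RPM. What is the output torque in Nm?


omega = 2144 * 2*pi/60 = 224.5192 rad/s
tau = P / omega = 266 / 224.5192
= 1.1848 Nm


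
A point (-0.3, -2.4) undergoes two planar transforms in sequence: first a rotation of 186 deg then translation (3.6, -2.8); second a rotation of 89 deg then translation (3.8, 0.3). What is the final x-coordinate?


After transform 1:
x1 = cos(186)*-0.3 - sin(186)*-2.4 + 3.6 = 3.6475
y1 = sin(186)*-0.3 + cos(186)*-2.4 + -2.8 = -0.3818
After transform 2:
x2 = cos(89)*3.6475 - sin(89)*-0.3818 + 3.8
= 4.2454


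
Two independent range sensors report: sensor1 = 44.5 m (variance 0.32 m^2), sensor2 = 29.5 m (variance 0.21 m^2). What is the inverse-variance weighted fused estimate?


w1 = (1/var1) / (1/var1 + 1/var2)
   = 3.125 / (3.125 + 4.7619) = 0.3962
w2 = 1 - w1 = 0.6038
fused = w1*s1 + w2*s2 = 17.6321 + 17.8113
= 35.4434 m


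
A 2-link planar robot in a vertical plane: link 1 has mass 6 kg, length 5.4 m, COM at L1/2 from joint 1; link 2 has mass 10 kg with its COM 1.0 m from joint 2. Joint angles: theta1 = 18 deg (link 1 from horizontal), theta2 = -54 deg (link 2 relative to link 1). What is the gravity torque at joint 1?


Horizontal distance from joint 1 to link-1 COM:
  x_c1 = (L1/2)*cos(t1) = 2.7 * 0.9511 = 2.5679 m
Horizontal distance from joint 1 to link-2 COM:
  x_c2 = L1*cos(t1) + Lc2*cos(t1+t2)
       = 5.4*0.9511 + 1.0*0.809 = 5.9447 m
tau1 = m1*g*x_c1 + m2*g*x_c2
     = 6*9.81*2.5679 + 10*9.81*5.9447
     = 151.1438 + 583.1772
     = 734.321 Nm


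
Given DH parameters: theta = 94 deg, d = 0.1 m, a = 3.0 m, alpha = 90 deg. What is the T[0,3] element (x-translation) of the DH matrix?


T[0,3] = a * cos(theta)
= 3.0 * cos(94 deg)
= 3.0 * -0.0698
= -0.2093


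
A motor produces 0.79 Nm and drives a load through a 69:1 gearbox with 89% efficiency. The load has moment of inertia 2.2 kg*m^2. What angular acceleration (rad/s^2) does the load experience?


tau_out = tau_motor * N * eta
= 0.79 * 69 * 0.89 = 48.5139 Nm
alpha = tau_out / I = 48.5139 / 2.2
= 22.0518 rad/s^2


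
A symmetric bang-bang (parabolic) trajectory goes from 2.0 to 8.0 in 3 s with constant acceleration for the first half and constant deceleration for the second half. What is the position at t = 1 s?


Symmetric rest-to-rest: each phase covers (pf-p0)/2 in time T/2. 0.5*a*(T/2)^2 = (pf-p0)/2 => a = 4*(pf-p0)/T^2
a = 4*(8.0-2.0)/3^2 = 2.6667
t = 1 is in the acceleration phase (t <= T/2).
p = p0 + 0.5*a*t^2 = 2.0 + 0.5*2.6667*1^2
= 3.3333


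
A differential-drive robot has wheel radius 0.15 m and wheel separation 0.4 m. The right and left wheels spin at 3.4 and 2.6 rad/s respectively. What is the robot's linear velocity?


vR = r*wR = 0.15*3.4 = 0.51 m/s
vL = r*wL = 0.15*2.6 = 0.39 m/s
v = (vR+vL)/2 = 0.45 m/s
omega = (vR-vL)/L = 0.3 rad/s
linear velocity = 0.45 m/s


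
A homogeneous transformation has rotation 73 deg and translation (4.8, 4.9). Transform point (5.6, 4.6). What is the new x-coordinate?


x' = cos(theta)*px - sin(theta)*py + tx
= 0.2924*5.6 - 0.9563*4.6 + 4.8
= 2.0383


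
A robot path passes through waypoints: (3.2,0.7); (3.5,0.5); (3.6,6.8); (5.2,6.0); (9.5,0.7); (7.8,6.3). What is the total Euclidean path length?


Segment lengths:
  seg1 = sqrt((0.3)^2 + (-0.2)^2) = 0.3606
  seg2 = sqrt((0.1)^2 + (6.3)^2) = 6.3008
  seg3 = sqrt((1.6)^2 + (-0.8)^2) = 1.7889
  seg4 = sqrt((4.3)^2 + (-5.3)^2) = 6.825
  seg5 = sqrt((-1.7)^2 + (5.6)^2) = 5.8523
Total = 21.1275


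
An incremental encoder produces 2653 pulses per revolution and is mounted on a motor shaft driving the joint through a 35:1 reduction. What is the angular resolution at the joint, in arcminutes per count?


counts per rev = 2653
effective counts at joint = 2653 * 35 = 92855
resolution = 360*60 / 92855
= 0.2326 arcmin/count


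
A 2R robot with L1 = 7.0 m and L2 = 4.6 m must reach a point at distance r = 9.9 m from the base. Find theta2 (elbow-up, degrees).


cos(theta2) = (r^2 - L1^2 - L2^2) / (2*L1*L2)
cos(theta2) = (98.01 - 49.0 - 21.16) / 64.4
cos(theta2) = 0.432453
theta2 = 64.3766 degrees


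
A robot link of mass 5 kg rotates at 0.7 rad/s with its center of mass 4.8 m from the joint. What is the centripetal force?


F = m * omega^2 * r
= 5 * 0.7^2 * 4.8
= 5 * 0.49 * 4.8
= 11.76 N


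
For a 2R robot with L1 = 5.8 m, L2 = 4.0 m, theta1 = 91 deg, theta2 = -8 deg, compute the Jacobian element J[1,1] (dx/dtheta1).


J[1,1] = -L1*sin(t1) - L2*sin(t1+t2)
= -5.8*sin(91) - 4.0*sin(83)
= -9.7693


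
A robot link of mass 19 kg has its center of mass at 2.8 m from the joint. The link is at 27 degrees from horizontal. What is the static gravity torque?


tau = m*g*L*cos(angle)
= 19 * 9.81 * 2.8 * cos(27 deg)
= 19 * 9.81 * 2.8 * 0.891
= 465.0092 Nm


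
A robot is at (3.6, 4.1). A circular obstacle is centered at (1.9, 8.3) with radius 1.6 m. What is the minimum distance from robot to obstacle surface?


center_dist = sqrt((3.6-1.9)^2 + (4.1-8.3)^2)
= sqrt(2.89 + 17.64)
= 4.531
min_dist = center_dist - radius = 4.531 - 1.6 = 2.931 m


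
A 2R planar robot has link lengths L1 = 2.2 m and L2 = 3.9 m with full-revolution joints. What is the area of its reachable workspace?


r_max = L1 + L2 = 6.1 m
r_min = |L1 - L2| = 1.7 m
Area = pi*(r_max^2 - r_min^2)
= pi*(37.21 - 2.89)
= pi * 34.32
= 107.8195 m^2


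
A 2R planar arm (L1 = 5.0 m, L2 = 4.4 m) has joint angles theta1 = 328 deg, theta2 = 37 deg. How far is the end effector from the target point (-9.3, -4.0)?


End effector via forward kinematics:
x = L1*cos(t1) + L2*cos(t1+t2) = 8.6235
y = L1*sin(t1) + L2*sin(t1+t2) = -2.2661
Distance to target:
d = sqrt((-9.3 - 8.6235)^2 + (-4.0 - -2.2661)^2)
= sqrt(321.2518 + 3.0064)
= 18.0072 m


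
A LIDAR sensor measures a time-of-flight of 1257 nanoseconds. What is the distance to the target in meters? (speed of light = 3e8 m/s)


tof = 1257 ns = 1.257e-06 s
dist = c * tof / 2
= 3e8 * 1.257e-06 / 2
= 188.55 m


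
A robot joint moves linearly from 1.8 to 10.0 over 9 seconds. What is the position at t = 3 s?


s = t/T = 3/9 = 0.3333
p(t) = p0 + (pf-p0)*s
= 1.8 + (10.0 - 1.8) * 0.3333
= 4.5333


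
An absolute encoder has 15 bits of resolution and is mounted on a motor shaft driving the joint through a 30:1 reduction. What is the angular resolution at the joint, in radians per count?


counts = 2^15 = 32768
effective counts at joint = 32768 * 30 = 983040
resolution = 2*pi / 983040
= 6.3916e-06 rad/count


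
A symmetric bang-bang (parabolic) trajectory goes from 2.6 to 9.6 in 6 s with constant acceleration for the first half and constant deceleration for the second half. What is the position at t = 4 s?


Symmetric rest-to-rest: each phase covers (pf-p0)/2 in time T/2. 0.5*a*(T/2)^2 = (pf-p0)/2 => a = 4*(pf-p0)/T^2
a = 4*(9.6-2.6)/6^2 = 0.7778
t = 4 is in the deceleration phase (t > T/2).
p = pf - 0.5*a*(T-t)^2 = 9.6 - 0.5*0.7778*2^2
= 8.0444


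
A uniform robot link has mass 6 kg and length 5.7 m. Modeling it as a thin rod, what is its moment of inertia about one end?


I = (1/3) * m * L^2
= (1/3) * 6 * 5.7^2
= 0.333333 * 6 * 32.49
= 64.98 kg*m^2


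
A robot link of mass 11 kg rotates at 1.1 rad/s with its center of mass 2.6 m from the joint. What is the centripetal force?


F = m * omega^2 * r
= 11 * 1.1^2 * 2.6
= 11 * 1.21 * 2.6
= 34.606 N


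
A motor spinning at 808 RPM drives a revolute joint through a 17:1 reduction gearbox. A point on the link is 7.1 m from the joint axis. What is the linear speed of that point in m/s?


omega_motor = 808 * 2*pi/60 = 84.6136 rad/s
omega_joint = omega_motor / 17 = 4.9773 rad/s
v = omega_joint * r = 4.9773 * 7.1
= 35.3386 m/s


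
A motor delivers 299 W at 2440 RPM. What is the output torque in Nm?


omega = 2440 * 2*pi/60 = 255.5162 rad/s
tau = P / omega = 299 / 255.5162
= 1.1702 Nm


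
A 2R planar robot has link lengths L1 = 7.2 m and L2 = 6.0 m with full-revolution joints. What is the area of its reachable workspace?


r_max = L1 + L2 = 13.2 m
r_min = |L1 - L2| = 1.2 m
Area = pi*(r_max^2 - r_min^2)
= pi*(174.24 - 1.44)
= pi * 172.8
= 542.8672 m^2


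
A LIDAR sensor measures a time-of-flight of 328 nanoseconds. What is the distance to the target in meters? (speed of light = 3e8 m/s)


tof = 328 ns = 3.28e-07 s
dist = c * tof / 2
= 3e8 * 3.28e-07 / 2
= 49.2 m


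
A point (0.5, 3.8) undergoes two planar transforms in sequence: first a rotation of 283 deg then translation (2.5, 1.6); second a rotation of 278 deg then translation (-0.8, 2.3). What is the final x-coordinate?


After transform 1:
x1 = cos(283)*0.5 - sin(283)*3.8 + 2.5 = 6.3151
y1 = sin(283)*0.5 + cos(283)*3.8 + 1.6 = 1.9676
After transform 2:
x2 = cos(278)*6.3151 - sin(278)*1.9676 + -0.8
= 2.0274


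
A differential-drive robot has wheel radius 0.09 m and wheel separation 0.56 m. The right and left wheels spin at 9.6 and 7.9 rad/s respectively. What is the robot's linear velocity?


vR = r*wR = 0.09*9.6 = 0.864 m/s
vL = r*wL = 0.09*7.9 = 0.711 m/s
v = (vR+vL)/2 = 0.7875 m/s
omega = (vR-vL)/L = 0.2732 rad/s
linear velocity = 0.7875 m/s


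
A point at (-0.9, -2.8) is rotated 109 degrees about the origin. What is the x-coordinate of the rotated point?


x' = x*cos(theta) - y*sin(theta)
cos(109 deg) = -0.3256, sin(109 deg) = 0.9455
x' = -0.9 * -0.3256 - -2.8 * 0.9455
= 0.293 - -2.6475
= 2.9405


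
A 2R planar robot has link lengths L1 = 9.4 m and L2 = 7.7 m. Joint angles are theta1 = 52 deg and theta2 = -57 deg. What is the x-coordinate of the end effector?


Convert angles to radians: theta1 = 0.9076, theta2 = -0.9948
x = L1*cos(theta1) + L2*cos(theta1+theta2)
x = 5.7872 + 7.6707
x = 13.4579


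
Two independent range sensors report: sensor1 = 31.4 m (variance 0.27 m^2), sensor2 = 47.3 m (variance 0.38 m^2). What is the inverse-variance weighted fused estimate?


w1 = (1/var1) / (1/var1 + 1/var2)
   = 3.7037 / (3.7037 + 2.6316) = 0.5846
w2 = 1 - w1 = 0.4154
fused = w1*s1 + w2*s2 = 18.3569 + 19.6477
= 38.0046 m


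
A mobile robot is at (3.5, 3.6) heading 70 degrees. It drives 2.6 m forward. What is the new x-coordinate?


x_new = x0 + d*cos(theta)
= 3.5 + 2.6*cos(70)
= 3.5 + 0.8893
= 4.3893


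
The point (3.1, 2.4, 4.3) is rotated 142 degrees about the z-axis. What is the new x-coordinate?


Rotation about z-axis: x' = x*cos(theta) - y*sin(theta)
= 3.1 * -0.788 - 2.4 * 0.6157
= -3.9204


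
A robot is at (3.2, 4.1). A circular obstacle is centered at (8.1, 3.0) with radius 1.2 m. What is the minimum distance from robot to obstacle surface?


center_dist = sqrt((3.2-8.1)^2 + (4.1-3.0)^2)
= sqrt(24.01 + 1.21)
= 5.022
min_dist = center_dist - radius = 5.022 - 1.2 = 3.822 m


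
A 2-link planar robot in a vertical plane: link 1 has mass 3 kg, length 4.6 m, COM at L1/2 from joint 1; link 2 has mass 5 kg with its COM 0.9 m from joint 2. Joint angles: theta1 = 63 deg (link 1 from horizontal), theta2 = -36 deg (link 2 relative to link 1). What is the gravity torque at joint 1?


Horizontal distance from joint 1 to link-1 COM:
  x_c1 = (L1/2)*cos(t1) = 2.3 * 0.454 = 1.0442 m
Horizontal distance from joint 1 to link-2 COM:
  x_c2 = L1*cos(t1) + Lc2*cos(t1+t2)
       = 4.6*0.454 + 0.9*0.891 = 2.8903 m
tau1 = m1*g*x_c1 + m2*g*x_c2
     = 3*9.81*1.0442 + 5*9.81*2.8903
     = 30.7302 + 141.7674
     = 172.4975 Nm


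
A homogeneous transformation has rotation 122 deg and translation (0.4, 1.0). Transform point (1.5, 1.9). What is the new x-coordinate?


x' = cos(theta)*px - sin(theta)*py + tx
= -0.5299*1.5 - 0.848*1.9 + 0.4
= -2.0062


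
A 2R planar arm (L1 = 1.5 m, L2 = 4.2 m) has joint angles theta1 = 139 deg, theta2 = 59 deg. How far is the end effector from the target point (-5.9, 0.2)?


End effector via forward kinematics:
x = L1*cos(t1) + L2*cos(t1+t2) = -5.1265
y = L1*sin(t1) + L2*sin(t1+t2) = -0.3138
Distance to target:
d = sqrt((-5.9 - -5.1265)^2 + (0.2 - -0.3138)^2)
= sqrt(0.5983 + 0.264)
= 0.9286 m


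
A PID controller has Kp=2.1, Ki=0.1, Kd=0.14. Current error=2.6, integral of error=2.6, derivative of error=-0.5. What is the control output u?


u = Kp*e + Ki*int(e) + Kd*de/dt
= 2.1*2.6 + 0.1*2.6 + 0.14*(-0.5)
= 5.46 + 0.26 + -0.07
= 5.65


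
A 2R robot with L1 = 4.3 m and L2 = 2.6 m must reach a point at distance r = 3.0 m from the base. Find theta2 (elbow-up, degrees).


cos(theta2) = (r^2 - L1^2 - L2^2) / (2*L1*L2)
cos(theta2) = (9.0 - 18.49 - 6.76) / 22.36
cos(theta2) = -0.726744
theta2 = 136.6141 degrees


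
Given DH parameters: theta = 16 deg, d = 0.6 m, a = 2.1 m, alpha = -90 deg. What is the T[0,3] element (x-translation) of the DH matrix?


T[0,3] = a * cos(theta)
= 2.1 * cos(16 deg)
= 2.1 * 0.9613
= 2.0186


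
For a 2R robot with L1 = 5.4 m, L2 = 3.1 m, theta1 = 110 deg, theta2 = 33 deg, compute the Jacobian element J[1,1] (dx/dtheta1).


J[1,1] = -L1*sin(t1) - L2*sin(t1+t2)
= -5.4*sin(110) - 3.1*sin(143)
= -6.94


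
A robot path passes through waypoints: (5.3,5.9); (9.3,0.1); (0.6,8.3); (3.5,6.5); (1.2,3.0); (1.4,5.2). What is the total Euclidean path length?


Segment lengths:
  seg1 = sqrt((4.0)^2 + (-5.8)^2) = 7.0456
  seg2 = sqrt((-8.7)^2 + (8.2)^2) = 11.9553
  seg3 = sqrt((2.9)^2 + (-1.8)^2) = 3.4132
  seg4 = sqrt((-2.3)^2 + (-3.5)^2) = 4.1881
  seg5 = sqrt((0.2)^2 + (2.2)^2) = 2.2091
Total = 28.8113


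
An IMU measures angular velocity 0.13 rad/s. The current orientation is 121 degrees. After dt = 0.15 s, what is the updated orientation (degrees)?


delta_theta = w * dt = 0.13 * 0.15 = 0.0195 rad
= 1.1173 deg
theta_new = 121 + 1.1173 = 122.1173 deg


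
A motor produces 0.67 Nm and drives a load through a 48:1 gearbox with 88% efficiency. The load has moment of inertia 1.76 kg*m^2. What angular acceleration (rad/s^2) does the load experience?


tau_out = tau_motor * N * eta
= 0.67 * 48 * 0.88 = 28.3008 Nm
alpha = tau_out / I = 28.3008 / 1.76
= 16.08 rad/s^2


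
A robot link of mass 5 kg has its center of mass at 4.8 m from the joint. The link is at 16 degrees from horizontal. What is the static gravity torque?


tau = m*g*L*cos(angle)
= 5 * 9.81 * 4.8 * cos(16 deg)
= 5 * 9.81 * 4.8 * 0.9613
= 226.3195 Nm


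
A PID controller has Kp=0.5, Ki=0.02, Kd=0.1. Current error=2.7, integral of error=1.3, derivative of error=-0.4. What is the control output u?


u = Kp*e + Ki*int(e) + Kd*de/dt
= 0.5*2.7 + 0.02*1.3 + 0.1*(-0.4)
= 1.35 + 0.026 + -0.04
= 1.336


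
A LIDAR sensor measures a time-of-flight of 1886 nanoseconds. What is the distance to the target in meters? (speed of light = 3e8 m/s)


tof = 1886 ns = 1.886e-06 s
dist = c * tof / 2
= 3e8 * 1.886e-06 / 2
= 282.9 m


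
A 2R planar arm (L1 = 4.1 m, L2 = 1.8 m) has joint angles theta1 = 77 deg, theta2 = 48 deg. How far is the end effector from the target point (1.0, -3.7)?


End effector via forward kinematics:
x = L1*cos(t1) + L2*cos(t1+t2) = -0.1101
y = L1*sin(t1) + L2*sin(t1+t2) = 5.4694
Distance to target:
d = sqrt((1.0 - -0.1101)^2 + (-3.7 - 5.4694)^2)
= sqrt(1.2324 + 84.0777)
= 9.2363 m


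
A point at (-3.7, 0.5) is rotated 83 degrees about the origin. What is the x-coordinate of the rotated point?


x' = x*cos(theta) - y*sin(theta)
cos(83 deg) = 0.1219, sin(83 deg) = 0.9925
x' = -3.7 * 0.1219 - 0.5 * 0.9925
= -0.4509 - 0.4963
= -0.9472


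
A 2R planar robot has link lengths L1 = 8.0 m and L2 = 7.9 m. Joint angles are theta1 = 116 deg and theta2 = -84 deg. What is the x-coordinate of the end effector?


Convert angles to radians: theta1 = 2.0246, theta2 = -1.4661
x = L1*cos(theta1) + L2*cos(theta1+theta2)
x = -3.507 + 6.6996
x = 3.1926


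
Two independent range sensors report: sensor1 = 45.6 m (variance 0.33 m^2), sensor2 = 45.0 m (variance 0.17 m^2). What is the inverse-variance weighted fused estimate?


w1 = (1/var1) / (1/var1 + 1/var2)
   = 3.0303 / (3.0303 + 5.8824) = 0.34
w2 = 1 - w1 = 0.66
fused = w1*s1 + w2*s2 = 15.504 + 29.7
= 45.204 m


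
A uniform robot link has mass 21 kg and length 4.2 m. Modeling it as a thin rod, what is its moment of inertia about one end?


I = (1/3) * m * L^2
= (1/3) * 21 * 4.2^2
= 0.333333 * 21 * 17.64
= 123.48 kg*m^2


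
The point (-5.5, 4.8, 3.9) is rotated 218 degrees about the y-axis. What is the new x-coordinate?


Rotation about y-axis: x' = x*cos(theta) + z*sin(theta)
= -5.5 * -0.788 + 3.9 * -0.6157
= 1.933


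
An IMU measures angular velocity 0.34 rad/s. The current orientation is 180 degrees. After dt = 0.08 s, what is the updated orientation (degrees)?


delta_theta = w * dt = 0.34 * 0.08 = 0.0272 rad
= 1.5584 deg
theta_new = 180 + 1.5584 = 181.5584 deg


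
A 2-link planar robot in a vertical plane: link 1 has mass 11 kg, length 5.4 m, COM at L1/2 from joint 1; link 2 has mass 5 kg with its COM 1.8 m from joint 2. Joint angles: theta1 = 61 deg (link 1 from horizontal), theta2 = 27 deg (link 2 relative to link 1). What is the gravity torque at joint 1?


Horizontal distance from joint 1 to link-1 COM:
  x_c1 = (L1/2)*cos(t1) = 2.7 * 0.4848 = 1.309 m
Horizontal distance from joint 1 to link-2 COM:
  x_c2 = L1*cos(t1) + Lc2*cos(t1+t2)
       = 5.4*0.4848 + 1.8*0.0349 = 2.6808 m
tau1 = m1*g*x_c1 + m2*g*x_c2
     = 11*9.81*1.309 + 5*9.81*2.6808
     = 141.2527 + 131.4928
     = 272.7455 Nm


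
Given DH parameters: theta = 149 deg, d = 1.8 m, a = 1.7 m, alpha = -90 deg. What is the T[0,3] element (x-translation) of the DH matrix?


T[0,3] = a * cos(theta)
= 1.7 * cos(149 deg)
= 1.7 * -0.8572
= -1.4572


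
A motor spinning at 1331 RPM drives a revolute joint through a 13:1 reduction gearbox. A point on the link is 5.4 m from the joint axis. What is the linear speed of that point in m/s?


omega_motor = 1331 * 2*pi/60 = 139.382 rad/s
omega_joint = omega_motor / 13 = 10.7217 rad/s
v = omega_joint * r = 10.7217 * 5.4
= 57.8971 m/s


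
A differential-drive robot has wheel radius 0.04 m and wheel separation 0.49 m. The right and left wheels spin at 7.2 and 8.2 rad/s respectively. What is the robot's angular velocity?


vR = r*wR = 0.04*7.2 = 0.288 m/s
vL = r*wL = 0.04*8.2 = 0.328 m/s
v = (vR+vL)/2 = 0.308 m/s
omega = (vR-vL)/L = -0.0816 rad/s
angular velocity = -0.0816 rad/s


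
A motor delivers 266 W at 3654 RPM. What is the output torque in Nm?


omega = 3654 * 2*pi/60 = 382.646 rad/s
tau = P / omega = 266 / 382.646
= 0.6952 Nm


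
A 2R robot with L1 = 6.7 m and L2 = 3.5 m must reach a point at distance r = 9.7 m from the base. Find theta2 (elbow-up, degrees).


cos(theta2) = (r^2 - L1^2 - L2^2) / (2*L1*L2)
cos(theta2) = (94.09 - 44.89 - 12.25) / 46.9
cos(theta2) = 0.787846
theta2 = 38.0153 degrees


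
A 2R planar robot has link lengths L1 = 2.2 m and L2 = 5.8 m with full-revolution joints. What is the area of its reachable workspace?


r_max = L1 + L2 = 8.0 m
r_min = |L1 - L2| = 3.6 m
Area = pi*(r_max^2 - r_min^2)
= pi*(64.0 - 12.96)
= pi * 51.04
= 160.3469 m^2


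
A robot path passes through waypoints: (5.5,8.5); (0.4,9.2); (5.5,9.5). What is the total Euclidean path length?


Segment lengths:
  seg1 = sqrt((-5.1)^2 + (0.7)^2) = 5.1478
  seg2 = sqrt((5.1)^2 + (0.3)^2) = 5.1088
Total = 10.2566
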